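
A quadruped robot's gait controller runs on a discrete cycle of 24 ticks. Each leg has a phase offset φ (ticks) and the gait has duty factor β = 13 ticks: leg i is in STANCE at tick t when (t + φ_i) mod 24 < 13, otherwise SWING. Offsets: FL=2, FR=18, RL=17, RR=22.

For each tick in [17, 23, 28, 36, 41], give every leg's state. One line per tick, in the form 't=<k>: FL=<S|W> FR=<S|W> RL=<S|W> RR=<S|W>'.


t=17: phase=(19,11,10,15) vs β=13 → FL=W FR=S RL=S RR=W
t=23: phase=(1,17,16,21) vs β=13 → FL=S FR=W RL=W RR=W
t=28: phase=(6,22,21,2) vs β=13 → FL=S FR=W RL=W RR=S
t=36: phase=(14,6,5,10) vs β=13 → FL=W FR=S RL=S RR=S
t=41: phase=(19,11,10,15) vs β=13 → FL=W FR=S RL=S RR=W

t=17: FL=W FR=S RL=S RR=W
t=23: FL=S FR=W RL=W RR=W
t=28: FL=S FR=W RL=W RR=S
t=36: FL=W FR=S RL=S RR=S
t=41: FL=W FR=S RL=S RR=W


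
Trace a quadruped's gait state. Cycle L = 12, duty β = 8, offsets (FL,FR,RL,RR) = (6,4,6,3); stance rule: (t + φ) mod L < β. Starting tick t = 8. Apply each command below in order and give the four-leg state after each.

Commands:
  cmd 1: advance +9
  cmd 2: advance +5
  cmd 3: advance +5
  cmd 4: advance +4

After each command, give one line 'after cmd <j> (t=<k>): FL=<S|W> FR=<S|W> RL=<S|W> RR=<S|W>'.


after cmd 1 (t=17): FL=W FR=W RL=W RR=W
after cmd 2 (t=22): FL=S FR=S RL=S RR=S
after cmd 3 (t=27): FL=W FR=S RL=W RR=S
after cmd 4 (t=31): FL=S FR=W RL=S RR=W

start t=8: FL=S FR=S RL=S RR=W
cmd 1: advance +9 → t=17, phase=(11,9,11,8) → FL=W FR=W RL=W RR=W
cmd 2: advance +5 → t=22, phase=(4,2,4,1) → FL=S FR=S RL=S RR=S
cmd 3: advance +5 → t=27, phase=(9,7,9,6) → FL=W FR=S RL=W RR=S
cmd 4: advance +4 → t=31, phase=(1,11,1,10) → FL=S FR=W RL=S RR=W


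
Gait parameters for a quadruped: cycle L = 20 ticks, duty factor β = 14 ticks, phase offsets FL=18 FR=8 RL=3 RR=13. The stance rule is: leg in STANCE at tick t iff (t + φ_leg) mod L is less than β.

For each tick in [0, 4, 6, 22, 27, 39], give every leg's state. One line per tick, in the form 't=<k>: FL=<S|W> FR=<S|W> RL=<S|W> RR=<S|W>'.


t=0: phase=(18,8,3,13) vs β=14 → FL=W FR=S RL=S RR=S
t=4: phase=(2,12,7,17) vs β=14 → FL=S FR=S RL=S RR=W
t=6: phase=(4,14,9,19) vs β=14 → FL=S FR=W RL=S RR=W
t=22: phase=(0,10,5,15) vs β=14 → FL=S FR=S RL=S RR=W
t=27: phase=(5,15,10,0) vs β=14 → FL=S FR=W RL=S RR=S
t=39: phase=(17,7,2,12) vs β=14 → FL=W FR=S RL=S RR=S

t=0: FL=W FR=S RL=S RR=S
t=4: FL=S FR=S RL=S RR=W
t=6: FL=S FR=W RL=S RR=W
t=22: FL=S FR=S RL=S RR=W
t=27: FL=S FR=W RL=S RR=S
t=39: FL=W FR=S RL=S RR=S


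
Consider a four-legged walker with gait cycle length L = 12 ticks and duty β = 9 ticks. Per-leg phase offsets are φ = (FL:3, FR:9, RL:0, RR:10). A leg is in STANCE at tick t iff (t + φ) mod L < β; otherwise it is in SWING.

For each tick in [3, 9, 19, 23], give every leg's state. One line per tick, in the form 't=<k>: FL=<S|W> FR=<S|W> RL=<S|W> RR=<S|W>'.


t=3: phase=(6,0,3,1) vs β=9 → FL=S FR=S RL=S RR=S
t=9: phase=(0,6,9,7) vs β=9 → FL=S FR=S RL=W RR=S
t=19: phase=(10,4,7,5) vs β=9 → FL=W FR=S RL=S RR=S
t=23: phase=(2,8,11,9) vs β=9 → FL=S FR=S RL=W RR=W

t=3: FL=S FR=S RL=S RR=S
t=9: FL=S FR=S RL=W RR=S
t=19: FL=W FR=S RL=S RR=S
t=23: FL=S FR=S RL=W RR=W


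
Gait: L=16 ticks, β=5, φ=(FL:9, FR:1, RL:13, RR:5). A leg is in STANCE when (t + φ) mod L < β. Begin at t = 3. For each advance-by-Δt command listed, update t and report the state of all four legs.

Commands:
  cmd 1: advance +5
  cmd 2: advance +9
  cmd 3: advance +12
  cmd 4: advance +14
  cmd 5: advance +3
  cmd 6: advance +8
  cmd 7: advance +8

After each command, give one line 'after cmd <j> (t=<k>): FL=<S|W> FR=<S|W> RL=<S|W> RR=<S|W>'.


start t=3: FL=W FR=S RL=S RR=W
cmd 1: advance +5 → t=8, phase=(1,9,5,13) → FL=S FR=W RL=W RR=W
cmd 2: advance +9 → t=17, phase=(10,2,14,6) → FL=W FR=S RL=W RR=W
cmd 3: advance +12 → t=29, phase=(6,14,10,2) → FL=W FR=W RL=W RR=S
cmd 4: advance +14 → t=43, phase=(4,12,8,0) → FL=S FR=W RL=W RR=S
cmd 5: advance +3 → t=46, phase=(7,15,11,3) → FL=W FR=W RL=W RR=S
cmd 6: advance +8 → t=54, phase=(15,7,3,11) → FL=W FR=W RL=S RR=W
cmd 7: advance +8 → t=62, phase=(7,15,11,3) → FL=W FR=W RL=W RR=S

after cmd 1 (t=8): FL=S FR=W RL=W RR=W
after cmd 2 (t=17): FL=W FR=S RL=W RR=W
after cmd 3 (t=29): FL=W FR=W RL=W RR=S
after cmd 4 (t=43): FL=S FR=W RL=W RR=S
after cmd 5 (t=46): FL=W FR=W RL=W RR=S
after cmd 6 (t=54): FL=W FR=W RL=S RR=W
after cmd 7 (t=62): FL=W FR=W RL=W RR=S


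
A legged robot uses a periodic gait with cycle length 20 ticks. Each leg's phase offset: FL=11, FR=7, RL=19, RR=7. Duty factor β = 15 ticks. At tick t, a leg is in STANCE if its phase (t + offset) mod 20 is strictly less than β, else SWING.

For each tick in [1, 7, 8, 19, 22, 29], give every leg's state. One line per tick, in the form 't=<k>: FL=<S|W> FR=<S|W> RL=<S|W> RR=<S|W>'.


t=1: phase=(12,8,0,8) vs β=15 → FL=S FR=S RL=S RR=S
t=7: phase=(18,14,6,14) vs β=15 → FL=W FR=S RL=S RR=S
t=8: phase=(19,15,7,15) vs β=15 → FL=W FR=W RL=S RR=W
t=19: phase=(10,6,18,6) vs β=15 → FL=S FR=S RL=W RR=S
t=22: phase=(13,9,1,9) vs β=15 → FL=S FR=S RL=S RR=S
t=29: phase=(0,16,8,16) vs β=15 → FL=S FR=W RL=S RR=W

t=1: FL=S FR=S RL=S RR=S
t=7: FL=W FR=S RL=S RR=S
t=8: FL=W FR=W RL=S RR=W
t=19: FL=S FR=S RL=W RR=S
t=22: FL=S FR=S RL=S RR=S
t=29: FL=S FR=W RL=S RR=W


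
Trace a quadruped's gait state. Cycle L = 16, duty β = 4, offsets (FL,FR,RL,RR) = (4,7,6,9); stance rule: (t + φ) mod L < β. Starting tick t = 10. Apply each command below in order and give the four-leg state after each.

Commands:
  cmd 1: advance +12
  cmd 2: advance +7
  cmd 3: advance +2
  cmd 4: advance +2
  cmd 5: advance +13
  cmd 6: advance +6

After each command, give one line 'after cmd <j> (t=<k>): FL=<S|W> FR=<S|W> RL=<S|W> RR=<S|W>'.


start t=10: FL=W FR=S RL=S RR=S
cmd 1: advance +12 → t=22, phase=(10,13,12,15) → FL=W FR=W RL=W RR=W
cmd 2: advance +7 → t=29, phase=(1,4,3,6) → FL=S FR=W RL=S RR=W
cmd 3: advance +2 → t=31, phase=(3,6,5,8) → FL=S FR=W RL=W RR=W
cmd 4: advance +2 → t=33, phase=(5,8,7,10) → FL=W FR=W RL=W RR=W
cmd 5: advance +13 → t=46, phase=(2,5,4,7) → FL=S FR=W RL=W RR=W
cmd 6: advance +6 → t=52, phase=(8,11,10,13) → FL=W FR=W RL=W RR=W

after cmd 1 (t=22): FL=W FR=W RL=W RR=W
after cmd 2 (t=29): FL=S FR=W RL=S RR=W
after cmd 3 (t=31): FL=S FR=W RL=W RR=W
after cmd 4 (t=33): FL=W FR=W RL=W RR=W
after cmd 5 (t=46): FL=S FR=W RL=W RR=W
after cmd 6 (t=52): FL=W FR=W RL=W RR=W


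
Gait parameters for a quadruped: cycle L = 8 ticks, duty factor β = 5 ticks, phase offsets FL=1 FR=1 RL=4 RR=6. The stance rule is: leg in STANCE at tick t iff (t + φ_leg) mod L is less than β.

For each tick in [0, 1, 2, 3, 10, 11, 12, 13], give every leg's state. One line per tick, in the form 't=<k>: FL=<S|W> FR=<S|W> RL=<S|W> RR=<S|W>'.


t=0: phase=(1,1,4,6) vs β=5 → FL=S FR=S RL=S RR=W
t=1: phase=(2,2,5,7) vs β=5 → FL=S FR=S RL=W RR=W
t=2: phase=(3,3,6,0) vs β=5 → FL=S FR=S RL=W RR=S
t=3: phase=(4,4,7,1) vs β=5 → FL=S FR=S RL=W RR=S
t=10: phase=(3,3,6,0) vs β=5 → FL=S FR=S RL=W RR=S
t=11: phase=(4,4,7,1) vs β=5 → FL=S FR=S RL=W RR=S
t=12: phase=(5,5,0,2) vs β=5 → FL=W FR=W RL=S RR=S
t=13: phase=(6,6,1,3) vs β=5 → FL=W FR=W RL=S RR=S

t=0: FL=S FR=S RL=S RR=W
t=1: FL=S FR=S RL=W RR=W
t=2: FL=S FR=S RL=W RR=S
t=3: FL=S FR=S RL=W RR=S
t=10: FL=S FR=S RL=W RR=S
t=11: FL=S FR=S RL=W RR=S
t=12: FL=W FR=W RL=S RR=S
t=13: FL=W FR=W RL=S RR=S


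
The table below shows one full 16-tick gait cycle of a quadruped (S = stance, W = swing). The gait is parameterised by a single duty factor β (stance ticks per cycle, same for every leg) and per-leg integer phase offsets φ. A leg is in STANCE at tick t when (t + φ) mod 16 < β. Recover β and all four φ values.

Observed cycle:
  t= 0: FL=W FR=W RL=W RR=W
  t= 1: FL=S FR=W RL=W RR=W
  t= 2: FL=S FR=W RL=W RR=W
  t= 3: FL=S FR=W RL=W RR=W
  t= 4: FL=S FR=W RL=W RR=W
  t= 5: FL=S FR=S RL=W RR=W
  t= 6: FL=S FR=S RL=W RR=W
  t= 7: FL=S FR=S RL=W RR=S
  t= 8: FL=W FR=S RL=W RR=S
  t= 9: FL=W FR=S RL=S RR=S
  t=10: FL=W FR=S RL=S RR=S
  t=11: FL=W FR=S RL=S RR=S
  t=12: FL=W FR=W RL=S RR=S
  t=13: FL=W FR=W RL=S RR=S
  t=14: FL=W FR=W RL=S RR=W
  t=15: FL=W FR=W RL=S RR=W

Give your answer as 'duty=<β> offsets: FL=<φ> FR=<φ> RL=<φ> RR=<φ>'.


duty=7 offsets: FL=15 FR=11 RL=7 RR=9

duty β = stance ticks per leg = 7
FL: stance ticks = 7; W→S at t=1 → φ=15
FR: stance ticks = 7; W→S at t=5 → φ=11
RL: stance ticks = 7; W→S at t=9 → φ=7
RR: stance ticks = 7; W→S at t=7 → φ=9


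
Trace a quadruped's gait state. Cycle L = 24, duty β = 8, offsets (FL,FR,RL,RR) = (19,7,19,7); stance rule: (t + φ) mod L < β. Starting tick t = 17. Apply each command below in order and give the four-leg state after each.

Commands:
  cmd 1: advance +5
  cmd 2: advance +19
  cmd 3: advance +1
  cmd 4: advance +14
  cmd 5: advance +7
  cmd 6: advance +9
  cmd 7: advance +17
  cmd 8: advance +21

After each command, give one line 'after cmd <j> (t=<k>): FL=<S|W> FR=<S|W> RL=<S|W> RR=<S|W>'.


after cmd 1 (t=22): FL=W FR=S RL=W RR=S
after cmd 2 (t=41): FL=W FR=S RL=W RR=S
after cmd 3 (t=42): FL=W FR=S RL=W RR=S
after cmd 4 (t=56): FL=S FR=W RL=S RR=W
after cmd 5 (t=63): FL=W FR=W RL=W RR=W
after cmd 6 (t=72): FL=W FR=S RL=W RR=S
after cmd 7 (t=89): FL=W FR=S RL=W RR=S
after cmd 8 (t=110): FL=W FR=W RL=W RR=W

start t=17: FL=W FR=S RL=W RR=S
cmd 1: advance +5 → t=22, phase=(17,5,17,5) → FL=W FR=S RL=W RR=S
cmd 2: advance +19 → t=41, phase=(12,0,12,0) → FL=W FR=S RL=W RR=S
cmd 3: advance +1 → t=42, phase=(13,1,13,1) → FL=W FR=S RL=W RR=S
cmd 4: advance +14 → t=56, phase=(3,15,3,15) → FL=S FR=W RL=S RR=W
cmd 5: advance +7 → t=63, phase=(10,22,10,22) → FL=W FR=W RL=W RR=W
cmd 6: advance +9 → t=72, phase=(19,7,19,7) → FL=W FR=S RL=W RR=S
cmd 7: advance +17 → t=89, phase=(12,0,12,0) → FL=W FR=S RL=W RR=S
cmd 8: advance +21 → t=110, phase=(9,21,9,21) → FL=W FR=W RL=W RR=W


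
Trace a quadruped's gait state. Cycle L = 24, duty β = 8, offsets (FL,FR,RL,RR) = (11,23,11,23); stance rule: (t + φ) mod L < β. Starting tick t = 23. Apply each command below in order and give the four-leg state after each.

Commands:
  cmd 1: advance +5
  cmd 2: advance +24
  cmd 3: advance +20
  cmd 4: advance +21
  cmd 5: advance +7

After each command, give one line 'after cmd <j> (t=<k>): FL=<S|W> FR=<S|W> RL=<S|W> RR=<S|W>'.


start t=23: FL=W FR=W RL=W RR=W
cmd 1: advance +5 → t=28, phase=(15,3,15,3) → FL=W FR=S RL=W RR=S
cmd 2: advance +24 → t=52, phase=(15,3,15,3) → FL=W FR=S RL=W RR=S
cmd 3: advance +20 → t=72, phase=(11,23,11,23) → FL=W FR=W RL=W RR=W
cmd 4: advance +21 → t=93, phase=(8,20,8,20) → FL=W FR=W RL=W RR=W
cmd 5: advance +7 → t=100, phase=(15,3,15,3) → FL=W FR=S RL=W RR=S

after cmd 1 (t=28): FL=W FR=S RL=W RR=S
after cmd 2 (t=52): FL=W FR=S RL=W RR=S
after cmd 3 (t=72): FL=W FR=W RL=W RR=W
after cmd 4 (t=93): FL=W FR=W RL=W RR=W
after cmd 5 (t=100): FL=W FR=S RL=W RR=S


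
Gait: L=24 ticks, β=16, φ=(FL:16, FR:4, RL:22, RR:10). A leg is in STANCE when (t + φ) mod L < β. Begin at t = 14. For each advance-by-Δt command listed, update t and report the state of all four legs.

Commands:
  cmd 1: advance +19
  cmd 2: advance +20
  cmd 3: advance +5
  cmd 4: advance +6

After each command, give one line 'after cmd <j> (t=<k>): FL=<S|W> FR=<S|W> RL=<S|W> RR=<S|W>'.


start t=14: FL=S FR=W RL=S RR=S
cmd 1: advance +19 → t=33, phase=(1,13,7,19) → FL=S FR=S RL=S RR=W
cmd 2: advance +20 → t=53, phase=(21,9,3,15) → FL=W FR=S RL=S RR=S
cmd 3: advance +5 → t=58, phase=(2,14,8,20) → FL=S FR=S RL=S RR=W
cmd 4: advance +6 → t=64, phase=(8,20,14,2) → FL=S FR=W RL=S RR=S

after cmd 1 (t=33): FL=S FR=S RL=S RR=W
after cmd 2 (t=53): FL=W FR=S RL=S RR=S
after cmd 3 (t=58): FL=S FR=S RL=S RR=W
after cmd 4 (t=64): FL=S FR=W RL=S RR=S


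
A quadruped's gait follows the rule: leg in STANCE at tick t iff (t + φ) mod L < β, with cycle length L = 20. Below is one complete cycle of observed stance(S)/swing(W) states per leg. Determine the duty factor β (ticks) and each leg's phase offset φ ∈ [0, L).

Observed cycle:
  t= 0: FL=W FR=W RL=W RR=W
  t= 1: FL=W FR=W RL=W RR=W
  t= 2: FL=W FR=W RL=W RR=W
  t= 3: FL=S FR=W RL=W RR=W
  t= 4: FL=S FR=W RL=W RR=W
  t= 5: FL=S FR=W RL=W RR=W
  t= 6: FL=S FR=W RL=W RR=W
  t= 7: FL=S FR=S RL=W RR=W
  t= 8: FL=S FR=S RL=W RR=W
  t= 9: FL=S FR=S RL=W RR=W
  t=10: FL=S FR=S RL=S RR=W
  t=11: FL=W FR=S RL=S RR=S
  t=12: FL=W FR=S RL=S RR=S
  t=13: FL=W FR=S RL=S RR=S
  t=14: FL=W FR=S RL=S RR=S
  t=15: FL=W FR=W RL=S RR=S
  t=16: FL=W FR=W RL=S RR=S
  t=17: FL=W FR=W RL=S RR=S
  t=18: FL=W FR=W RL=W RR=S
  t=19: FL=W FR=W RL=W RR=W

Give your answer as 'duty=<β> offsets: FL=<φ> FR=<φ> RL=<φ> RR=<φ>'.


duty=8 offsets: FL=17 FR=13 RL=10 RR=9

duty β = stance ticks per leg = 8
FL: stance ticks = 8; W→S at t=3 → φ=17
FR: stance ticks = 8; W→S at t=7 → φ=13
RL: stance ticks = 8; W→S at t=10 → φ=10
RR: stance ticks = 8; W→S at t=11 → φ=9


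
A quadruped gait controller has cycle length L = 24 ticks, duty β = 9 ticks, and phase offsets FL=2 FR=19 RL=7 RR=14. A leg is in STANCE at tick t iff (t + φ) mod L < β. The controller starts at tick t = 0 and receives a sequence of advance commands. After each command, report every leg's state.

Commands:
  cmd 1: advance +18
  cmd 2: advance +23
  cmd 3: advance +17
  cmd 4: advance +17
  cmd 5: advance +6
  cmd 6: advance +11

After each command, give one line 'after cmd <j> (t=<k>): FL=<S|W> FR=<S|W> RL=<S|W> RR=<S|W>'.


after cmd 1 (t=18): FL=W FR=W RL=S RR=S
after cmd 2 (t=41): FL=W FR=W RL=S RR=S
after cmd 3 (t=58): FL=W FR=S RL=W RR=S
after cmd 4 (t=75): FL=S FR=W RL=W RR=W
after cmd 5 (t=81): FL=W FR=S RL=W RR=W
after cmd 6 (t=92): FL=W FR=W RL=S RR=W

start t=0: FL=S FR=W RL=S RR=W
cmd 1: advance +18 → t=18, phase=(20,13,1,8) → FL=W FR=W RL=S RR=S
cmd 2: advance +23 → t=41, phase=(19,12,0,7) → FL=W FR=W RL=S RR=S
cmd 3: advance +17 → t=58, phase=(12,5,17,0) → FL=W FR=S RL=W RR=S
cmd 4: advance +17 → t=75, phase=(5,22,10,17) → FL=S FR=W RL=W RR=W
cmd 5: advance +6 → t=81, phase=(11,4,16,23) → FL=W FR=S RL=W RR=W
cmd 6: advance +11 → t=92, phase=(22,15,3,10) → FL=W FR=W RL=S RR=W


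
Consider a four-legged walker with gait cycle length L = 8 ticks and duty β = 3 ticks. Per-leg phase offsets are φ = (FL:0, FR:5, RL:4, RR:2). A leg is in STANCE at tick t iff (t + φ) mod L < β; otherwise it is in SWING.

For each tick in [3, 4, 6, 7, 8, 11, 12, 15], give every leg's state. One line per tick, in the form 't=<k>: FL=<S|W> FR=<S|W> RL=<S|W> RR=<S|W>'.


t=3: phase=(3,0,7,5) vs β=3 → FL=W FR=S RL=W RR=W
t=4: phase=(4,1,0,6) vs β=3 → FL=W FR=S RL=S RR=W
t=6: phase=(6,3,2,0) vs β=3 → FL=W FR=W RL=S RR=S
t=7: phase=(7,4,3,1) vs β=3 → FL=W FR=W RL=W RR=S
t=8: phase=(0,5,4,2) vs β=3 → FL=S FR=W RL=W RR=S
t=11: phase=(3,0,7,5) vs β=3 → FL=W FR=S RL=W RR=W
t=12: phase=(4,1,0,6) vs β=3 → FL=W FR=S RL=S RR=W
t=15: phase=(7,4,3,1) vs β=3 → FL=W FR=W RL=W RR=S

t=3: FL=W FR=S RL=W RR=W
t=4: FL=W FR=S RL=S RR=W
t=6: FL=W FR=W RL=S RR=S
t=7: FL=W FR=W RL=W RR=S
t=8: FL=S FR=W RL=W RR=S
t=11: FL=W FR=S RL=W RR=W
t=12: FL=W FR=S RL=S RR=W
t=15: FL=W FR=W RL=W RR=S


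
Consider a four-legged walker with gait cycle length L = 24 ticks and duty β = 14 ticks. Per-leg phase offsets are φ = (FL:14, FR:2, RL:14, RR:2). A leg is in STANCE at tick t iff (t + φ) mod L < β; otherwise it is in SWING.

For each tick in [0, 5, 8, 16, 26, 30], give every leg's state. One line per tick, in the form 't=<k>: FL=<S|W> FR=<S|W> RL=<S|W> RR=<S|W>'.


t=0: phase=(14,2,14,2) vs β=14 → FL=W FR=S RL=W RR=S
t=5: phase=(19,7,19,7) vs β=14 → FL=W FR=S RL=W RR=S
t=8: phase=(22,10,22,10) vs β=14 → FL=W FR=S RL=W RR=S
t=16: phase=(6,18,6,18) vs β=14 → FL=S FR=W RL=S RR=W
t=26: phase=(16,4,16,4) vs β=14 → FL=W FR=S RL=W RR=S
t=30: phase=(20,8,20,8) vs β=14 → FL=W FR=S RL=W RR=S

t=0: FL=W FR=S RL=W RR=S
t=5: FL=W FR=S RL=W RR=S
t=8: FL=W FR=S RL=W RR=S
t=16: FL=S FR=W RL=S RR=W
t=26: FL=W FR=S RL=W RR=S
t=30: FL=W FR=S RL=W RR=S


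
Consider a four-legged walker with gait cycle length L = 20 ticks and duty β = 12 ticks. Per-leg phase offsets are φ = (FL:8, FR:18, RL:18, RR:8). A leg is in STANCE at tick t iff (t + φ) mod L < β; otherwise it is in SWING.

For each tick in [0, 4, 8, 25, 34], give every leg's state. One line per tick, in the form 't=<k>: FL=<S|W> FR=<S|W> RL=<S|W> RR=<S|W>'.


t=0: FL=S FR=W RL=W RR=S
t=4: FL=W FR=S RL=S RR=W
t=8: FL=W FR=S RL=S RR=W
t=25: FL=W FR=S RL=S RR=W
t=34: FL=S FR=W RL=W RR=S

t=0: phase=(8,18,18,8) vs β=12 → FL=S FR=W RL=W RR=S
t=4: phase=(12,2,2,12) vs β=12 → FL=W FR=S RL=S RR=W
t=8: phase=(16,6,6,16) vs β=12 → FL=W FR=S RL=S RR=W
t=25: phase=(13,3,3,13) vs β=12 → FL=W FR=S RL=S RR=W
t=34: phase=(2,12,12,2) vs β=12 → FL=S FR=W RL=W RR=S


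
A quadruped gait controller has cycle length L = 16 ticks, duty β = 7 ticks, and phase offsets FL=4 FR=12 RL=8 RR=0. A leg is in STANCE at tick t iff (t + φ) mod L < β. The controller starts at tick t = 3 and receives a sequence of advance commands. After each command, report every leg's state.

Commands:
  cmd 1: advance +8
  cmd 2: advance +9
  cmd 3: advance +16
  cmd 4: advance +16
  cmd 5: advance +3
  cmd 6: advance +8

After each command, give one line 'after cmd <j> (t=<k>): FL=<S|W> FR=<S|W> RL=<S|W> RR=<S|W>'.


start t=3: FL=W FR=W RL=W RR=S
cmd 1: advance +8 → t=11, phase=(15,7,3,11) → FL=W FR=W RL=S RR=W
cmd 2: advance +9 → t=20, phase=(8,0,12,4) → FL=W FR=S RL=W RR=S
cmd 3: advance +16 → t=36, phase=(8,0,12,4) → FL=W FR=S RL=W RR=S
cmd 4: advance +16 → t=52, phase=(8,0,12,4) → FL=W FR=S RL=W RR=S
cmd 5: advance +3 → t=55, phase=(11,3,15,7) → FL=W FR=S RL=W RR=W
cmd 6: advance +8 → t=63, phase=(3,11,7,15) → FL=S FR=W RL=W RR=W

after cmd 1 (t=11): FL=W FR=W RL=S RR=W
after cmd 2 (t=20): FL=W FR=S RL=W RR=S
after cmd 3 (t=36): FL=W FR=S RL=W RR=S
after cmd 4 (t=52): FL=W FR=S RL=W RR=S
after cmd 5 (t=55): FL=W FR=S RL=W RR=W
after cmd 6 (t=63): FL=S FR=W RL=W RR=W


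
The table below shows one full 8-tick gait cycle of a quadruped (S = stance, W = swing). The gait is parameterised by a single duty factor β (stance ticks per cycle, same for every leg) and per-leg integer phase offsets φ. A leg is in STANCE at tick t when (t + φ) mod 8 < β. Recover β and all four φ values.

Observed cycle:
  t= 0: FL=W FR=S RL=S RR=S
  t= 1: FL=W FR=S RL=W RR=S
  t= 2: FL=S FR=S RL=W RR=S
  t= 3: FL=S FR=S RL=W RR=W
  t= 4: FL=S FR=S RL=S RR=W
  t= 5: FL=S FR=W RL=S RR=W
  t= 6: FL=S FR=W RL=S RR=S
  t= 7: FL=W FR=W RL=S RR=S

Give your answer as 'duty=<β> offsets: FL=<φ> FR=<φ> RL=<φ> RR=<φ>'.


duty β = stance ticks per leg = 5
FL: stance ticks = 5; W→S at t=2 → φ=6
FR: stance ticks = 5; W→S at t=0 → φ=0
RL: stance ticks = 5; W→S at t=4 → φ=4
RR: stance ticks = 5; W→S at t=6 → φ=2

duty=5 offsets: FL=6 FR=0 RL=4 RR=2


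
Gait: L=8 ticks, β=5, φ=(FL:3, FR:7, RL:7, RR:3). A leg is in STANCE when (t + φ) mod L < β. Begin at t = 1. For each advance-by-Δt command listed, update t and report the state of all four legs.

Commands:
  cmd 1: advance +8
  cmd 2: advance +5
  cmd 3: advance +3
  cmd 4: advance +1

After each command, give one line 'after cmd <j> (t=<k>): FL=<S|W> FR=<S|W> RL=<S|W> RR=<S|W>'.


start t=1: FL=S FR=S RL=S RR=S
cmd 1: advance +8 → t=9, phase=(4,0,0,4) → FL=S FR=S RL=S RR=S
cmd 2: advance +5 → t=14, phase=(1,5,5,1) → FL=S FR=W RL=W RR=S
cmd 3: advance +3 → t=17, phase=(4,0,0,4) → FL=S FR=S RL=S RR=S
cmd 4: advance +1 → t=18, phase=(5,1,1,5) → FL=W FR=S RL=S RR=W

after cmd 1 (t=9): FL=S FR=S RL=S RR=S
after cmd 2 (t=14): FL=S FR=W RL=W RR=S
after cmd 3 (t=17): FL=S FR=S RL=S RR=S
after cmd 4 (t=18): FL=W FR=S RL=S RR=W


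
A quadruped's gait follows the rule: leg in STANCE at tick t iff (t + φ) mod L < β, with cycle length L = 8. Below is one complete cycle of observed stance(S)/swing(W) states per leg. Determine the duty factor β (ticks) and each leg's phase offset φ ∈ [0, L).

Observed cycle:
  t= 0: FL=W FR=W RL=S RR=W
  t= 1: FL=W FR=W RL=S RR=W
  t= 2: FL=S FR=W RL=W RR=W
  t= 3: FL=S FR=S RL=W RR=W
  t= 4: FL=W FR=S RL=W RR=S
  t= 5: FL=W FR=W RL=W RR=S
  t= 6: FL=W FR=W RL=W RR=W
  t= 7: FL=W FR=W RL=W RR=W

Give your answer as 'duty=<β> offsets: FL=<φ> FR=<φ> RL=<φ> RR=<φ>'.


duty=2 offsets: FL=6 FR=5 RL=0 RR=4

duty β = stance ticks per leg = 2
FL: stance ticks = 2; W→S at t=2 → φ=6
FR: stance ticks = 2; W→S at t=3 → φ=5
RL: stance ticks = 2; W→S at t=0 → φ=0
RR: stance ticks = 2; W→S at t=4 → φ=4


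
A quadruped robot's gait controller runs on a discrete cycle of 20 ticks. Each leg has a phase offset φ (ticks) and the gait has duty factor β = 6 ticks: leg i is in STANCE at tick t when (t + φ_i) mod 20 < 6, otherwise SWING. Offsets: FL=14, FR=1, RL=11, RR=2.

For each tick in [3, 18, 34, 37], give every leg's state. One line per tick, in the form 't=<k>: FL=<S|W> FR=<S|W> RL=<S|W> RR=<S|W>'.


t=3: FL=W FR=S RL=W RR=S
t=18: FL=W FR=W RL=W RR=S
t=34: FL=W FR=W RL=S RR=W
t=37: FL=W FR=W RL=W RR=W

t=3: phase=(17,4,14,5) vs β=6 → FL=W FR=S RL=W RR=S
t=18: phase=(12,19,9,0) vs β=6 → FL=W FR=W RL=W RR=S
t=34: phase=(8,15,5,16) vs β=6 → FL=W FR=W RL=S RR=W
t=37: phase=(11,18,8,19) vs β=6 → FL=W FR=W RL=W RR=W


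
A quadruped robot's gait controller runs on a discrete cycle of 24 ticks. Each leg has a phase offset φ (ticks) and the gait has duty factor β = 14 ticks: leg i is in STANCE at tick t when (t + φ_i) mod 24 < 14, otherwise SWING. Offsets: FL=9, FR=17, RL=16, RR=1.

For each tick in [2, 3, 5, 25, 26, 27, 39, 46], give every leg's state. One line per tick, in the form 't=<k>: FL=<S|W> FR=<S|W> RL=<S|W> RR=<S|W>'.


t=2: phase=(11,19,18,3) vs β=14 → FL=S FR=W RL=W RR=S
t=3: phase=(12,20,19,4) vs β=14 → FL=S FR=W RL=W RR=S
t=5: phase=(14,22,21,6) vs β=14 → FL=W FR=W RL=W RR=S
t=25: phase=(10,18,17,2) vs β=14 → FL=S FR=W RL=W RR=S
t=26: phase=(11,19,18,3) vs β=14 → FL=S FR=W RL=W RR=S
t=27: phase=(12,20,19,4) vs β=14 → FL=S FR=W RL=W RR=S
t=39: phase=(0,8,7,16) vs β=14 → FL=S FR=S RL=S RR=W
t=46: phase=(7,15,14,23) vs β=14 → FL=S FR=W RL=W RR=W

t=2: FL=S FR=W RL=W RR=S
t=3: FL=S FR=W RL=W RR=S
t=5: FL=W FR=W RL=W RR=S
t=25: FL=S FR=W RL=W RR=S
t=26: FL=S FR=W RL=W RR=S
t=27: FL=S FR=W RL=W RR=S
t=39: FL=S FR=S RL=S RR=W
t=46: FL=S FR=W RL=W RR=W


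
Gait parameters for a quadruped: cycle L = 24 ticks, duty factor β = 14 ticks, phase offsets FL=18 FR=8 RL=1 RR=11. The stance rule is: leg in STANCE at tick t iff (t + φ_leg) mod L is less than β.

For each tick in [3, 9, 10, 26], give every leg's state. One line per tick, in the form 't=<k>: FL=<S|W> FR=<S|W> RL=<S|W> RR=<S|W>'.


t=3: phase=(21,11,4,14) vs β=14 → FL=W FR=S RL=S RR=W
t=9: phase=(3,17,10,20) vs β=14 → FL=S FR=W RL=S RR=W
t=10: phase=(4,18,11,21) vs β=14 → FL=S FR=W RL=S RR=W
t=26: phase=(20,10,3,13) vs β=14 → FL=W FR=S RL=S RR=S

t=3: FL=W FR=S RL=S RR=W
t=9: FL=S FR=W RL=S RR=W
t=10: FL=S FR=W RL=S RR=W
t=26: FL=W FR=S RL=S RR=S


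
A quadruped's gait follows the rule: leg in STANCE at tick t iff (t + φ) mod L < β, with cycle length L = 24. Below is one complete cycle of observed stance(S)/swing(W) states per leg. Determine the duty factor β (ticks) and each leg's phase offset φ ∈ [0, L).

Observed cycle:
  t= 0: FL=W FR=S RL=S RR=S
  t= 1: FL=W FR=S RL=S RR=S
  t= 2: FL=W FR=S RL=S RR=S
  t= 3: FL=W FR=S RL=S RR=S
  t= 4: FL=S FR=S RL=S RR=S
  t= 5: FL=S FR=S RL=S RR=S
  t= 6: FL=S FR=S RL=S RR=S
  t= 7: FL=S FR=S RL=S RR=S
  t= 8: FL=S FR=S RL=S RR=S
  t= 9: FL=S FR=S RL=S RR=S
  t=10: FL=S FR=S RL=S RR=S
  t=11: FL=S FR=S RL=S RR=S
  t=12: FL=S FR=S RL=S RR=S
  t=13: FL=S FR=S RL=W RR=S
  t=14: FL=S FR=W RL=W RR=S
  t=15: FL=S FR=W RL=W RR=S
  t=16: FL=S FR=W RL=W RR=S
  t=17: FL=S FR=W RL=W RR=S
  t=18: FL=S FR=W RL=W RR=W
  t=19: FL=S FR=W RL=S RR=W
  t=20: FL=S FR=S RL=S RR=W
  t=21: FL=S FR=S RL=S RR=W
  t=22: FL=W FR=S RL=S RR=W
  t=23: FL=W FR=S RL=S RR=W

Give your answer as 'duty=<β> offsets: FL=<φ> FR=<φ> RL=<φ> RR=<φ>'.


duty β = stance ticks per leg = 18
FL: stance ticks = 18; W→S at t=4 → φ=20
FR: stance ticks = 18; W→S at t=20 → φ=4
RL: stance ticks = 18; W→S at t=19 → φ=5
RR: stance ticks = 18; W→S at t=0 → φ=0

duty=18 offsets: FL=20 FR=4 RL=5 RR=0


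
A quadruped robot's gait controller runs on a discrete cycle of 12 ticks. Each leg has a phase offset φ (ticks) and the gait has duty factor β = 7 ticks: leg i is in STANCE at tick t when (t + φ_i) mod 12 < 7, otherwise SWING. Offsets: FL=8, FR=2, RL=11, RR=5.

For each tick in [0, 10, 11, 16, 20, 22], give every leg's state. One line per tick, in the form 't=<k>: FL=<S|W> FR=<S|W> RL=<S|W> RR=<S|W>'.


t=0: phase=(8,2,11,5) vs β=7 → FL=W FR=S RL=W RR=S
t=10: phase=(6,0,9,3) vs β=7 → FL=S FR=S RL=W RR=S
t=11: phase=(7,1,10,4) vs β=7 → FL=W FR=S RL=W RR=S
t=16: phase=(0,6,3,9) vs β=7 → FL=S FR=S RL=S RR=W
t=20: phase=(4,10,7,1) vs β=7 → FL=S FR=W RL=W RR=S
t=22: phase=(6,0,9,3) vs β=7 → FL=S FR=S RL=W RR=S

t=0: FL=W FR=S RL=W RR=S
t=10: FL=S FR=S RL=W RR=S
t=11: FL=W FR=S RL=W RR=S
t=16: FL=S FR=S RL=S RR=W
t=20: FL=S FR=W RL=W RR=S
t=22: FL=S FR=S RL=W RR=S


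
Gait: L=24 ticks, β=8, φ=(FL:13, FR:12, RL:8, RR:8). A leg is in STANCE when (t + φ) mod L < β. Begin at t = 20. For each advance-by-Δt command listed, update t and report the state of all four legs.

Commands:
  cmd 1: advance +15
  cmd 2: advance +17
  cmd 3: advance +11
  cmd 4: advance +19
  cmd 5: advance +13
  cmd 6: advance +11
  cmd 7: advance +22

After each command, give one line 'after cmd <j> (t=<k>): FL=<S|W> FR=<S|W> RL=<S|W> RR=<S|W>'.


after cmd 1 (t=35): FL=S FR=W RL=W RR=W
after cmd 2 (t=52): FL=W FR=W RL=W RR=W
after cmd 3 (t=63): FL=S FR=S RL=W RR=W
after cmd 4 (t=82): FL=W FR=W RL=W RR=W
after cmd 5 (t=95): FL=W FR=W RL=S RR=S
after cmd 6 (t=106): FL=W FR=W RL=W RR=W
after cmd 7 (t=128): FL=W FR=W RL=W RR=W

start t=20: FL=W FR=W RL=S RR=S
cmd 1: advance +15 → t=35, phase=(0,23,19,19) → FL=S FR=W RL=W RR=W
cmd 2: advance +17 → t=52, phase=(17,16,12,12) → FL=W FR=W RL=W RR=W
cmd 3: advance +11 → t=63, phase=(4,3,23,23) → FL=S FR=S RL=W RR=W
cmd 4: advance +19 → t=82, phase=(23,22,18,18) → FL=W FR=W RL=W RR=W
cmd 5: advance +13 → t=95, phase=(12,11,7,7) → FL=W FR=W RL=S RR=S
cmd 6: advance +11 → t=106, phase=(23,22,18,18) → FL=W FR=W RL=W RR=W
cmd 7: advance +22 → t=128, phase=(21,20,16,16) → FL=W FR=W RL=W RR=W


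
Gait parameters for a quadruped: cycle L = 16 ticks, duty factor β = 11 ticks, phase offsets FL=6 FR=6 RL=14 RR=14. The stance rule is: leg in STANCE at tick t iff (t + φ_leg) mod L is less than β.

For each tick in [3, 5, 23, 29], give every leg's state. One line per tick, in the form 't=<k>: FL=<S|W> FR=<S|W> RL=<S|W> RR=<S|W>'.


t=3: phase=(9,9,1,1) vs β=11 → FL=S FR=S RL=S RR=S
t=5: phase=(11,11,3,3) vs β=11 → FL=W FR=W RL=S RR=S
t=23: phase=(13,13,5,5) vs β=11 → FL=W FR=W RL=S RR=S
t=29: phase=(3,3,11,11) vs β=11 → FL=S FR=S RL=W RR=W

t=3: FL=S FR=S RL=S RR=S
t=5: FL=W FR=W RL=S RR=S
t=23: FL=W FR=W RL=S RR=S
t=29: FL=S FR=S RL=W RR=W


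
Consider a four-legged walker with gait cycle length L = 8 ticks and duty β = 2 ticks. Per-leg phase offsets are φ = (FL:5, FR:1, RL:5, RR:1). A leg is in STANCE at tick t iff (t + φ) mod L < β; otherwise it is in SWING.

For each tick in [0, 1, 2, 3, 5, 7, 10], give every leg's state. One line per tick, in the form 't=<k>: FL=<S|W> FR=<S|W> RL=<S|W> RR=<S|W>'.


t=0: phase=(5,1,5,1) vs β=2 → FL=W FR=S RL=W RR=S
t=1: phase=(6,2,6,2) vs β=2 → FL=W FR=W RL=W RR=W
t=2: phase=(7,3,7,3) vs β=2 → FL=W FR=W RL=W RR=W
t=3: phase=(0,4,0,4) vs β=2 → FL=S FR=W RL=S RR=W
t=5: phase=(2,6,2,6) vs β=2 → FL=W FR=W RL=W RR=W
t=7: phase=(4,0,4,0) vs β=2 → FL=W FR=S RL=W RR=S
t=10: phase=(7,3,7,3) vs β=2 → FL=W FR=W RL=W RR=W

t=0: FL=W FR=S RL=W RR=S
t=1: FL=W FR=W RL=W RR=W
t=2: FL=W FR=W RL=W RR=W
t=3: FL=S FR=W RL=S RR=W
t=5: FL=W FR=W RL=W RR=W
t=7: FL=W FR=S RL=W RR=S
t=10: FL=W FR=W RL=W RR=W


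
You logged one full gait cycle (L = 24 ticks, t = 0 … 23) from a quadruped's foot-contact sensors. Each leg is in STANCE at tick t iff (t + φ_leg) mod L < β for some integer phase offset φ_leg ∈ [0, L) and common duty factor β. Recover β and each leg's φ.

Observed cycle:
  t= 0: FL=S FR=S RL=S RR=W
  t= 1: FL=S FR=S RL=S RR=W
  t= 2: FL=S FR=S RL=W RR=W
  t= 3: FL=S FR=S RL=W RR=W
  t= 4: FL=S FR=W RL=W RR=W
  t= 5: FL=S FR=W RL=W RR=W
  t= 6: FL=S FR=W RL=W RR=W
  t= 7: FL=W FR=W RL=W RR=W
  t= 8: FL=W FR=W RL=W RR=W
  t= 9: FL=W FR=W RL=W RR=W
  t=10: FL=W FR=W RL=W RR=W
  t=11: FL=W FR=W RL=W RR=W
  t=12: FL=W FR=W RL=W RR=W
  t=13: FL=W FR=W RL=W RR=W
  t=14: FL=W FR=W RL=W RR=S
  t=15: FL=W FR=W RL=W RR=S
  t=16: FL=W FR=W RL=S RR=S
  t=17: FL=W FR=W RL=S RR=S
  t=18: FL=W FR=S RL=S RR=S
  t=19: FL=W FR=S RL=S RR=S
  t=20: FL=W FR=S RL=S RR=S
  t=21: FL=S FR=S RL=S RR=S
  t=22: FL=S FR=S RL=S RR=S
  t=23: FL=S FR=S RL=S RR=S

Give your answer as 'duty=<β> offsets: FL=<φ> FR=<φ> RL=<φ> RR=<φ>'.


duty=10 offsets: FL=3 FR=6 RL=8 RR=10

duty β = stance ticks per leg = 10
FL: stance ticks = 10; W→S at t=21 → φ=3
FR: stance ticks = 10; W→S at t=18 → φ=6
RL: stance ticks = 10; W→S at t=16 → φ=8
RR: stance ticks = 10; W→S at t=14 → φ=10


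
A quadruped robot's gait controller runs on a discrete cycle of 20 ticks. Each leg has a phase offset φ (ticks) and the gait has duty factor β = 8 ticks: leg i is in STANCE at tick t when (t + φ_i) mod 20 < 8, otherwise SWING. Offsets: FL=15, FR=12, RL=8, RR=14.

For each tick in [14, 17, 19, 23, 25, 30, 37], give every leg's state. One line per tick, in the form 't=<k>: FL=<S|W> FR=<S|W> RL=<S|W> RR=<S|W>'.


t=14: phase=(9,6,2,8) vs β=8 → FL=W FR=S RL=S RR=W
t=17: phase=(12,9,5,11) vs β=8 → FL=W FR=W RL=S RR=W
t=19: phase=(14,11,7,13) vs β=8 → FL=W FR=W RL=S RR=W
t=23: phase=(18,15,11,17) vs β=8 → FL=W FR=W RL=W RR=W
t=25: phase=(0,17,13,19) vs β=8 → FL=S FR=W RL=W RR=W
t=30: phase=(5,2,18,4) vs β=8 → FL=S FR=S RL=W RR=S
t=37: phase=(12,9,5,11) vs β=8 → FL=W FR=W RL=S RR=W

t=14: FL=W FR=S RL=S RR=W
t=17: FL=W FR=W RL=S RR=W
t=19: FL=W FR=W RL=S RR=W
t=23: FL=W FR=W RL=W RR=W
t=25: FL=S FR=W RL=W RR=W
t=30: FL=S FR=S RL=W RR=S
t=37: FL=W FR=W RL=S RR=W


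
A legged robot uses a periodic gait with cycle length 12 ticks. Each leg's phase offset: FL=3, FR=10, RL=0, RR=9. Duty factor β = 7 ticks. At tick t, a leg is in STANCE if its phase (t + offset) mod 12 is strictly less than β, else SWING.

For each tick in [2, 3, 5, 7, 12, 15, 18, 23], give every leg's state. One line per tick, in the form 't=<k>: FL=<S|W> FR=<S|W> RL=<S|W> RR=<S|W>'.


t=2: FL=S FR=S RL=S RR=W
t=3: FL=S FR=S RL=S RR=S
t=5: FL=W FR=S RL=S RR=S
t=7: FL=W FR=S RL=W RR=S
t=12: FL=S FR=W RL=S RR=W
t=15: FL=S FR=S RL=S RR=S
t=18: FL=W FR=S RL=S RR=S
t=23: FL=S FR=W RL=W RR=W

t=2: phase=(5,0,2,11) vs β=7 → FL=S FR=S RL=S RR=W
t=3: phase=(6,1,3,0) vs β=7 → FL=S FR=S RL=S RR=S
t=5: phase=(8,3,5,2) vs β=7 → FL=W FR=S RL=S RR=S
t=7: phase=(10,5,7,4) vs β=7 → FL=W FR=S RL=W RR=S
t=12: phase=(3,10,0,9) vs β=7 → FL=S FR=W RL=S RR=W
t=15: phase=(6,1,3,0) vs β=7 → FL=S FR=S RL=S RR=S
t=18: phase=(9,4,6,3) vs β=7 → FL=W FR=S RL=S RR=S
t=23: phase=(2,9,11,8) vs β=7 → FL=S FR=W RL=W RR=W


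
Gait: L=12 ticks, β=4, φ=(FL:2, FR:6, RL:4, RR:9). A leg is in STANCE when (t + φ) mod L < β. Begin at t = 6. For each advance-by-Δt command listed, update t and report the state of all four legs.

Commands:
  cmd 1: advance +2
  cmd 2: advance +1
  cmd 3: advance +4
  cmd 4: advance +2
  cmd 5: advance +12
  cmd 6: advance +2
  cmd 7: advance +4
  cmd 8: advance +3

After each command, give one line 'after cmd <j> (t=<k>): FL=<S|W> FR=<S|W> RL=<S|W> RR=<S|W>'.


start t=6: FL=W FR=S RL=W RR=S
cmd 1: advance +2 → t=8, phase=(10,2,0,5) → FL=W FR=S RL=S RR=W
cmd 2: advance +1 → t=9, phase=(11,3,1,6) → FL=W FR=S RL=S RR=W
cmd 3: advance +4 → t=13, phase=(3,7,5,10) → FL=S FR=W RL=W RR=W
cmd 4: advance +2 → t=15, phase=(5,9,7,0) → FL=W FR=W RL=W RR=S
cmd 5: advance +12 → t=27, phase=(5,9,7,0) → FL=W FR=W RL=W RR=S
cmd 6: advance +2 → t=29, phase=(7,11,9,2) → FL=W FR=W RL=W RR=S
cmd 7: advance +4 → t=33, phase=(11,3,1,6) → FL=W FR=S RL=S RR=W
cmd 8: advance +3 → t=36, phase=(2,6,4,9) → FL=S FR=W RL=W RR=W

after cmd 1 (t=8): FL=W FR=S RL=S RR=W
after cmd 2 (t=9): FL=W FR=S RL=S RR=W
after cmd 3 (t=13): FL=S FR=W RL=W RR=W
after cmd 4 (t=15): FL=W FR=W RL=W RR=S
after cmd 5 (t=27): FL=W FR=W RL=W RR=S
after cmd 6 (t=29): FL=W FR=W RL=W RR=S
after cmd 7 (t=33): FL=W FR=S RL=S RR=W
after cmd 8 (t=36): FL=S FR=W RL=W RR=W


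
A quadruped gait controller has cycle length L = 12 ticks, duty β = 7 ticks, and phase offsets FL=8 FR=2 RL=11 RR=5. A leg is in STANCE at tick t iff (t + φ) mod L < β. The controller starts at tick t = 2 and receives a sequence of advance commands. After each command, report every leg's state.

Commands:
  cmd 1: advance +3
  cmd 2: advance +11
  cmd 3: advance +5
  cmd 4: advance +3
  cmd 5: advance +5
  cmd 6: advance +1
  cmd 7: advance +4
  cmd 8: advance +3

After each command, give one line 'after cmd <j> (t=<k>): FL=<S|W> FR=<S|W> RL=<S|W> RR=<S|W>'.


start t=2: FL=W FR=S RL=S RR=W
cmd 1: advance +3 → t=5, phase=(1,7,4,10) → FL=S FR=W RL=S RR=W
cmd 2: advance +11 → t=16, phase=(0,6,3,9) → FL=S FR=S RL=S RR=W
cmd 3: advance +5 → t=21, phase=(5,11,8,2) → FL=S FR=W RL=W RR=S
cmd 4: advance +3 → t=24, phase=(8,2,11,5) → FL=W FR=S RL=W RR=S
cmd 5: advance +5 → t=29, phase=(1,7,4,10) → FL=S FR=W RL=S RR=W
cmd 6: advance +1 → t=30, phase=(2,8,5,11) → FL=S FR=W RL=S RR=W
cmd 7: advance +4 → t=34, phase=(6,0,9,3) → FL=S FR=S RL=W RR=S
cmd 8: advance +3 → t=37, phase=(9,3,0,6) → FL=W FR=S RL=S RR=S

after cmd 1 (t=5): FL=S FR=W RL=S RR=W
after cmd 2 (t=16): FL=S FR=S RL=S RR=W
after cmd 3 (t=21): FL=S FR=W RL=W RR=S
after cmd 4 (t=24): FL=W FR=S RL=W RR=S
after cmd 5 (t=29): FL=S FR=W RL=S RR=W
after cmd 6 (t=30): FL=S FR=W RL=S RR=W
after cmd 7 (t=34): FL=S FR=S RL=W RR=S
after cmd 8 (t=37): FL=W FR=S RL=S RR=S


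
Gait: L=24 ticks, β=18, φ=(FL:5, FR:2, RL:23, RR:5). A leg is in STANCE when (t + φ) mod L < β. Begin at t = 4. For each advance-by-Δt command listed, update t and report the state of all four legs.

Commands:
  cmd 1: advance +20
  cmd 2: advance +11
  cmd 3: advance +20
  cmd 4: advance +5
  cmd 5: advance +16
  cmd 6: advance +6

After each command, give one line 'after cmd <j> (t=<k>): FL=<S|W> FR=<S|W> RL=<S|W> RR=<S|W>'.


after cmd 1 (t=24): FL=S FR=S RL=W RR=S
after cmd 2 (t=35): FL=S FR=S RL=S RR=S
after cmd 3 (t=55): FL=S FR=S RL=S RR=S
after cmd 4 (t=60): FL=S FR=S RL=S RR=S
after cmd 5 (t=76): FL=S FR=S RL=S RR=S
after cmd 6 (t=82): FL=S FR=S RL=S RR=S

start t=4: FL=S FR=S RL=S RR=S
cmd 1: advance +20 → t=24, phase=(5,2,23,5) → FL=S FR=S RL=W RR=S
cmd 2: advance +11 → t=35, phase=(16,13,10,16) → FL=S FR=S RL=S RR=S
cmd 3: advance +20 → t=55, phase=(12,9,6,12) → FL=S FR=S RL=S RR=S
cmd 4: advance +5 → t=60, phase=(17,14,11,17) → FL=S FR=S RL=S RR=S
cmd 5: advance +16 → t=76, phase=(9,6,3,9) → FL=S FR=S RL=S RR=S
cmd 6: advance +6 → t=82, phase=(15,12,9,15) → FL=S FR=S RL=S RR=S


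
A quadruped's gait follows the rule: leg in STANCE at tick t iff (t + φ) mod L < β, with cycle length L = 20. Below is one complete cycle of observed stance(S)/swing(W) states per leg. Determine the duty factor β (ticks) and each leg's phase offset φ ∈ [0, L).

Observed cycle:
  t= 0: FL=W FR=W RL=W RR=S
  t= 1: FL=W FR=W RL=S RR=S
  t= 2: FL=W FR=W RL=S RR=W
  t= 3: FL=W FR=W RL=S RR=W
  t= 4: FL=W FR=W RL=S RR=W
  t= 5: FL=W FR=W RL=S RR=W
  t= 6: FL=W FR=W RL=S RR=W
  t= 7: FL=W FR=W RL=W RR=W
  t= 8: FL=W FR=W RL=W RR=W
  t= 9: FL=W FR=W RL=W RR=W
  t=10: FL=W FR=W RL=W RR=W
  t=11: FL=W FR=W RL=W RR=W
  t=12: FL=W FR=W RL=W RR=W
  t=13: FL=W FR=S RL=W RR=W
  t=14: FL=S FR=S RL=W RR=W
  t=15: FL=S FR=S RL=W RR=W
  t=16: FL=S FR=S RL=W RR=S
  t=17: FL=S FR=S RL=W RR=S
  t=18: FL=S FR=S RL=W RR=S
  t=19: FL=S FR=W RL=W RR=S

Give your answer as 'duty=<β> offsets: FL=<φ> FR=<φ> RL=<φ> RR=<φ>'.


duty=6 offsets: FL=6 FR=7 RL=19 RR=4

duty β = stance ticks per leg = 6
FL: stance ticks = 6; W→S at t=14 → φ=6
FR: stance ticks = 6; W→S at t=13 → φ=7
RL: stance ticks = 6; W→S at t=1 → φ=19
RR: stance ticks = 6; W→S at t=16 → φ=4


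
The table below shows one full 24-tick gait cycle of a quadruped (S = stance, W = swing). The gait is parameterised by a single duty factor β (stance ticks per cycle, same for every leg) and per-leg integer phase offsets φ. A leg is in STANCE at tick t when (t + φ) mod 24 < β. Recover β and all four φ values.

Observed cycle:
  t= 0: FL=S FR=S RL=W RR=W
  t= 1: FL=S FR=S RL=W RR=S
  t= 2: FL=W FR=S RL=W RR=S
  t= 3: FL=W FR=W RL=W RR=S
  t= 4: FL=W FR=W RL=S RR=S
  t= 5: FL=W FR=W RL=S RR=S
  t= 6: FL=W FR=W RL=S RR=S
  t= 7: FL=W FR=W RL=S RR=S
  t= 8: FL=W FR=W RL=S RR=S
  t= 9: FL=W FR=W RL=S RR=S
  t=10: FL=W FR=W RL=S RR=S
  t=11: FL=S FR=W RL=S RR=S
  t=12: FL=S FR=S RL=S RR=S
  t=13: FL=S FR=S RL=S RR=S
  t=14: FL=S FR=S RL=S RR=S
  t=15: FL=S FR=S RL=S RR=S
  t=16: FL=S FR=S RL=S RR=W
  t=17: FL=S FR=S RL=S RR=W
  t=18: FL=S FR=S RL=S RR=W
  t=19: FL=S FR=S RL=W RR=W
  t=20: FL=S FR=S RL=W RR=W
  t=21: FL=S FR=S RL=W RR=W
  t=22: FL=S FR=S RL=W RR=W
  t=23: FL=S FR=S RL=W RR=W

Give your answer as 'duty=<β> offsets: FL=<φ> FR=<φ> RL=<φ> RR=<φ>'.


duty=15 offsets: FL=13 FR=12 RL=20 RR=23

duty β = stance ticks per leg = 15
FL: stance ticks = 15; W→S at t=11 → φ=13
FR: stance ticks = 15; W→S at t=12 → φ=12
RL: stance ticks = 15; W→S at t=4 → φ=20
RR: stance ticks = 15; W→S at t=1 → φ=23


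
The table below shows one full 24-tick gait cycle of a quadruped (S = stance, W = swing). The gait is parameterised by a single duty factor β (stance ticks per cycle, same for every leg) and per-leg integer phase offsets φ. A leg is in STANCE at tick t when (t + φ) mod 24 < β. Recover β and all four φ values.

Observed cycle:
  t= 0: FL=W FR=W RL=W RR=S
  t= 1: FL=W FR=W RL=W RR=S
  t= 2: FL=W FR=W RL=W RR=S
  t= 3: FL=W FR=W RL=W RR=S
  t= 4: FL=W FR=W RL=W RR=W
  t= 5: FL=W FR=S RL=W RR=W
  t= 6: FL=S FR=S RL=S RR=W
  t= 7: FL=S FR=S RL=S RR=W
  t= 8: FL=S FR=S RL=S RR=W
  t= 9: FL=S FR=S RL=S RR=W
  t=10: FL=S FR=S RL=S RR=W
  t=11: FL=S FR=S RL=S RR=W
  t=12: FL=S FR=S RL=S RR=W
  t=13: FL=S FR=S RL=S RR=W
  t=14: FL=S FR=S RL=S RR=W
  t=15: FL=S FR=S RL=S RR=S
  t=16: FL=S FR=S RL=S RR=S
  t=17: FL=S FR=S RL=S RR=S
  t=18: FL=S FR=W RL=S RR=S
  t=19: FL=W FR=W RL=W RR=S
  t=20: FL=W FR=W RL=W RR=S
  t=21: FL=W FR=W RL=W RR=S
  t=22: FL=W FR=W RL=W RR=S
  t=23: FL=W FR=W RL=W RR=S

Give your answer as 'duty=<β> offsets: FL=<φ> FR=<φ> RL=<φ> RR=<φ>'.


duty=13 offsets: FL=18 FR=19 RL=18 RR=9

duty β = stance ticks per leg = 13
FL: stance ticks = 13; W→S at t=6 → φ=18
FR: stance ticks = 13; W→S at t=5 → φ=19
RL: stance ticks = 13; W→S at t=6 → φ=18
RR: stance ticks = 13; W→S at t=15 → φ=9


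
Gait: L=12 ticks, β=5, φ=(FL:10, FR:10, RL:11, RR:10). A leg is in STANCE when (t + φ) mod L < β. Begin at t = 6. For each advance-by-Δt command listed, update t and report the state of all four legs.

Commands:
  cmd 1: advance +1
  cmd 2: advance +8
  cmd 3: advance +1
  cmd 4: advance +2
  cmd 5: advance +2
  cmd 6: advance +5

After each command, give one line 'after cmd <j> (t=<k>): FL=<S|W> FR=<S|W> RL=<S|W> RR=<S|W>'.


start t=6: FL=S FR=S RL=W RR=S
cmd 1: advance +1 → t=7, phase=(5,5,6,5) → FL=W FR=W RL=W RR=W
cmd 2: advance +8 → t=15, phase=(1,1,2,1) → FL=S FR=S RL=S RR=S
cmd 3: advance +1 → t=16, phase=(2,2,3,2) → FL=S FR=S RL=S RR=S
cmd 4: advance +2 → t=18, phase=(4,4,5,4) → FL=S FR=S RL=W RR=S
cmd 5: advance +2 → t=20, phase=(6,6,7,6) → FL=W FR=W RL=W RR=W
cmd 6: advance +5 → t=25, phase=(11,11,0,11) → FL=W FR=W RL=S RR=W

after cmd 1 (t=7): FL=W FR=W RL=W RR=W
after cmd 2 (t=15): FL=S FR=S RL=S RR=S
after cmd 3 (t=16): FL=S FR=S RL=S RR=S
after cmd 4 (t=18): FL=S FR=S RL=W RR=S
after cmd 5 (t=20): FL=W FR=W RL=W RR=W
after cmd 6 (t=25): FL=W FR=W RL=S RR=W
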